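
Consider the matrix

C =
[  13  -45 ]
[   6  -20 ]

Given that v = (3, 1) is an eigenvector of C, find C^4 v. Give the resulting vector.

First find the eigenvalue: Cv = (-6, -2) = -2·(3, 1), so λ = -2.
Then C^4 v = λ^4·v = (-2)^4·(3, 1) = 16·(3, 1) = (48, 16).

(48, 16)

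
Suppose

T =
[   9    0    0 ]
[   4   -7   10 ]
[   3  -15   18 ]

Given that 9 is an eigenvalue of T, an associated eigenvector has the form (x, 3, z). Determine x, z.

-3, 6

We need (T - 9I)v = 0.
T - 9I = [[0, 0, 0], [4, -16, 10], [3, -15, 9]].
Row 1: (0)·x + (0)·3 + (0)·z = 0
Row 2: (4)·x + (-16)·3 + (10)·z = 0
Row 3: (3)·x + (-15)·3 + (9)·z = 0
Solving gives x = -3, z = 6.
Check: T·(-3, 3, 6) = (-27, 27, 54) = 9·(-3, 3, 6).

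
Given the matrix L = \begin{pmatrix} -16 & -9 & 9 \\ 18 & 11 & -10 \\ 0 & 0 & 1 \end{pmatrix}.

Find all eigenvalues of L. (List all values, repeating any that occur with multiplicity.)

The characteristic polynomial is p(λ) = det(λI - L).
Expanding along the first row, p(λ) = λ^3 + 4λ^2 - 19λ + 14.
Try λ = 1: p(1) = 0, so 1 is a root.
Dividing by (λ - 1) leaves λ^2 + 5λ - 14.
The quadratic factors as (λ + 7)·(λ - 2).
Eigenvalues: -7, 1, 2.

-7, 1, 2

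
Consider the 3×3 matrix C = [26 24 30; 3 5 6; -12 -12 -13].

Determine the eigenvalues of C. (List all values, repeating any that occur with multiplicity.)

2, 5, 11

Compute the characteristic polynomial p(t) = det(tI - C).
Cofactor expansion gives p(t) = t^3 - 18t^2 + 87t - 110.
Try t = 5: p(5) = 0, so 5 is a root.
Dividing by (t - 5) leaves t^2 - 13t + 22.
The quadratic factors as (t - 2)·(t - 11).
Eigenvalues: 2, 5, 11.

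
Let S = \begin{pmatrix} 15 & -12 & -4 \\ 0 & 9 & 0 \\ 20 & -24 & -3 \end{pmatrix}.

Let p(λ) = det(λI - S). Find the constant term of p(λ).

p(λ) = λ^3 - 21λ^2 + 143λ - 315.
The constant term is -315.

-315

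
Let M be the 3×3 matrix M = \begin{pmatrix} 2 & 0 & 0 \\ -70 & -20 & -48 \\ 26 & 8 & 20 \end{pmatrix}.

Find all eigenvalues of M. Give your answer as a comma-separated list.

-4, 2, 4

Compute the characteristic polynomial p(r) = det(rI - M).
Expanding along the first row, p(r) = r^3 - 2r^2 - 16r + 32.
Since p(-4) = 0, r = -4 is a root.
Factor out (r + 4): p(r) = (r + 4)·(r^2 - 6r + 8).
The quadratic factors as (r - 2)·(r - 4).
Eigenvalues: -4, 2, 4.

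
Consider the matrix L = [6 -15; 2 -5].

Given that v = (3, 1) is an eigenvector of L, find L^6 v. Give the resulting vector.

(3, 1)

First find the eigenvalue: Lv = (3, 1) = 1·(3, 1), so λ = 1.
Then L^6 v = λ^6·v = 1^6·(3, 1) = 1·(3, 1) = (3, 1).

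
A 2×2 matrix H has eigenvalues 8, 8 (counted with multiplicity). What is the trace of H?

trace(H) is the sum of the eigenvalues: (8) + (8) = 16.

16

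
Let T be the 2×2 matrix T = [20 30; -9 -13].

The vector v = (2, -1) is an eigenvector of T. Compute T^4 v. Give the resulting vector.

(1250, -625)

First find the eigenvalue: Tv = (10, -5) = 5·(2, -1), so λ = 5.
Then T^4 v = λ^4·v = 5^4·(2, -1) = 625·(2, -1) = (1250, -625).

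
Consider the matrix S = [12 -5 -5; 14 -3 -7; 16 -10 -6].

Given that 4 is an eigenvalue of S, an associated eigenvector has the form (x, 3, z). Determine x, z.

We need (S - 4I)v = 0.
S - 4I = [[8, -5, -5], [14, -7, -7], [16, -10, -10]].
Row 1: (8)·x + (-5)·3 + (-5)·z = 0
Row 2: (14)·x + (-7)·3 + (-7)·z = 0
Row 3: (16)·x + (-10)·3 + (-10)·z = 0
Solving gives x = 0, z = -3.
Check: S·(0, 3, -3) = (0, 12, -12) = 4·(0, 3, -3).

0, -3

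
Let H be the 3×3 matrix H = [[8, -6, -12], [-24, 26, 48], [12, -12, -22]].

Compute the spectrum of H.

The characteristic polynomial is p(lambda) = det(lambda·I - H).
Expanding the 3×3 determinant: p(lambda) = lambda^3 - 12·lambda^2 + 36·lambda - 32.
Rational-root test: lambda = 8 gives p(8) = 0.
Dividing by (lambda - 8) leaves lambda^2 - 4·lambda + 4.
The quadratic factor is (lambda - 2)^2.
Eigenvalues: 2, 2, 8.

2, 2, 8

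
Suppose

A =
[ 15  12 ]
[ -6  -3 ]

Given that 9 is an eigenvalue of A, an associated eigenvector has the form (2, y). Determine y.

We need (A - 9I)v = 0.
A - 9I = [[6, 12], [-6, -12]].
Row 1: (6)·2 + (12)·y = 0
Row 2: (-6)·2 + (-12)·y = 0
Solving gives y = -1.
Check: A·(2, -1) = (18, -9) = 9·(2, -1).

-1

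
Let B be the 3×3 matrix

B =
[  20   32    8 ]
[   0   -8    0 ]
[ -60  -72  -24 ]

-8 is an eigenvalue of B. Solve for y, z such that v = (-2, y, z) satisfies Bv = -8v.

We need (B + 8I)v = 0.
B + 8I = [[28, 32, 8], [0, 0, 0], [-60, -72, -16]].
Row 1: (28)·-2 + (32)·y + (8)·z = 0
Row 2: (0)·-2 + (0)·y + (0)·z = 0
Row 3: (-60)·-2 + (-72)·y + (-16)·z = 0
Solving gives y = 1, z = 3.
Check: B·(-2, 1, 3) = (16, -8, -24) = -8·(-2, 1, 3).

1, 3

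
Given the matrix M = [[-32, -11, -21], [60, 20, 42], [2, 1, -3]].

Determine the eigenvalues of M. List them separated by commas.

-10, -3, -2

The characteristic polynomial is p(s) = det(sI - M).
Expanding the 3×3 determinant: p(s) = s^3 + 15s^2 + 56s + 60.
Rational-root test: s = -2 gives p(-2) = 0.
Factor out (s + 2): p(s) = (s + 2)·(s^2 + 13s + 30).
The quadratic factors as (s + 10)·(s + 3).
Eigenvalues: -10, -3, -2.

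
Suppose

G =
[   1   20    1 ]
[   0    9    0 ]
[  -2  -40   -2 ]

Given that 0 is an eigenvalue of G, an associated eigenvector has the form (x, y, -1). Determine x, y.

1, 0

We need (G)v = 0.
G = [[1, 20, 1], [0, 9, 0], [-2, -40, -2]].
Row 1: (1)·x + (20)·y + (1)·-1 = 0
Row 2: (0)·x + (9)·y + (0)·-1 = 0
Row 3: (-2)·x + (-40)·y + (-2)·-1 = 0
Solving gives x = 1, y = 0.
Check: G·(1, 0, -1) = (0, 0, 0) = 0·(1, 0, -1).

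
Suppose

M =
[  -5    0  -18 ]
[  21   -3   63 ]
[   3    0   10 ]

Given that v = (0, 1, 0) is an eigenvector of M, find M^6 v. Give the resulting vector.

First find the eigenvalue: Mv = (0, -3, 0) = -3·(0, 1, 0), so λ = -3.
Then M^6 v = λ^6·v = (-3)^6·(0, 1, 0) = 729·(0, 1, 0) = (0, 729, 0).

(0, 729, 0)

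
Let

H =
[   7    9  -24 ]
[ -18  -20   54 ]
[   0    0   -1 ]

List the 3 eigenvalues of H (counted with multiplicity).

Compute the characteristic polynomial p(lambda) = det(lambda·I - H).
Cofactor expansion gives p(lambda) = lambda^3 + 14·lambda^2 + 35·lambda + 22.
Since p(-1) = 0, lambda = -1 is a root.
Dividing by (lambda + 1) leaves lambda^2 + 13·lambda + 22.
The quadratic factors as (lambda + 11)·(lambda + 2).
Eigenvalues: -11, -2, -1.

-11, -2, -1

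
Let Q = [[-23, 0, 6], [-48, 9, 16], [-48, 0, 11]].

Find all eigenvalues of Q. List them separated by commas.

-7, -5, 9

The characteristic polynomial is p(r) = det(rI - Q).
Expanding the 3×3 determinant: p(r) = r^3 + 3r^2 - 73r - 315.
Rational-root test: r = -5 gives p(-5) = 0.
Factor out (r + 5): p(r) = (r + 5)·(r^2 - 2r - 63).
The quadratic factors as (r + 7)·(r - 9).
Eigenvalues: -7, -5, 9.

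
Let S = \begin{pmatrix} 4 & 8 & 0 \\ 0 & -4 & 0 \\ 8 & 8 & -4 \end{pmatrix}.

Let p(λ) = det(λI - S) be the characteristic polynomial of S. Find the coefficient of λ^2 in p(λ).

The coefficient of λ^2 of det(λI - S) is −trace(S).
trace(S) = (4) + (-4) + (-4) = -4, so the coefficient is 4.

4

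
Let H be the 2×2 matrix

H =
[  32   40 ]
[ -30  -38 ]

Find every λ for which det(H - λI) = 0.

det(H - λI) = (32 - λ)(-38 - λ) - (40)·(-30) = λ^2 + 6λ - 16.
This factors as (λ + 8)·(λ - 2) = 0.
Eigenvalues: -8, 2.

-8, 2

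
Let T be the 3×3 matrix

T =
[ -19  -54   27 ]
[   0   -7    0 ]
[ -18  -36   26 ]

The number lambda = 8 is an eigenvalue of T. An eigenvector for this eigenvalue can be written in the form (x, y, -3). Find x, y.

-3, 0

We need (T - 8I)v = 0.
T - 8I = [[-27, -54, 27], [0, -15, 0], [-18, -36, 18]].
Row 1: (-27)·x + (-54)·y + (27)·-3 = 0
Row 2: (0)·x + (-15)·y + (0)·-3 = 0
Row 3: (-18)·x + (-36)·y + (18)·-3 = 0
Solving gives x = -3, y = 0.
Check: T·(-3, 0, -3) = (-24, 0, -24) = 8·(-3, 0, -3).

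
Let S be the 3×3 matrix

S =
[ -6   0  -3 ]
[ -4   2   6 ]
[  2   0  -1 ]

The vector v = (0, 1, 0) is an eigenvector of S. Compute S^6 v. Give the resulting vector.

(0, 64, 0)

First find the eigenvalue: Sv = (0, 2, 0) = 2·(0, 1, 0), so λ = 2.
Then S^6 v = λ^6·v = 2^6·(0, 1, 0) = 64·(0, 1, 0) = (0, 64, 0).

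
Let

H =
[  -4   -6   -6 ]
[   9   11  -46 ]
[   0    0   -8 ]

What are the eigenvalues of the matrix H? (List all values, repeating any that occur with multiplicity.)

The characteristic polynomial is p(λ) = det(λI - H).
Cofactor expansion gives p(λ) = λ^3 + λ^2 - 46λ + 80.
Try λ = 2: p(2) = 0, so 2 is a root.
Dividing by (λ - 2) leaves λ^2 + 3λ - 40.
The quadratic factors as (λ + 8)·(λ - 5).
Eigenvalues: -8, 2, 5.

-8, 2, 5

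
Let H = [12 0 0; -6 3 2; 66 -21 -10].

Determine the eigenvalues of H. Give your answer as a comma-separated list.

The characteristic polynomial is p(s) = det(sI - H).
Cofactor expansion gives p(s) = s^3 - 5s^2 - 72s - 144.
Try s = -4: p(-4) = 0, so -4 is a root.
Dividing by (s + 4) leaves s^2 - 9s - 36.
The quadratic factors as (s + 3)·(s - 12).
Eigenvalues: -4, -3, 12.

-4, -3, 12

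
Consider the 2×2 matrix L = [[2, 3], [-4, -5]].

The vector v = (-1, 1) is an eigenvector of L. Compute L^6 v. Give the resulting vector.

(-1, 1)

First find the eigenvalue: Lv = (1, -1) = -1·(-1, 1), so λ = -1.
Then L^6 v = λ^6·v = (-1)^6·(-1, 1) = 1·(-1, 1) = (-1, 1).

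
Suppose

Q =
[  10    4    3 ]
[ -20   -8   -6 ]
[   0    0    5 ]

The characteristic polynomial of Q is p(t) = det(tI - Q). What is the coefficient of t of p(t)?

10

p(t) = t^3 - 7t^2 + 10t.
The coefficient of t is 10.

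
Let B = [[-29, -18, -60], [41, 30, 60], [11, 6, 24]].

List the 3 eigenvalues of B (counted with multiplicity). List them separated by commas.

Compute the characteristic polynomial p(μ) = det(μI - B).
Expanding along the first row, p(μ) = μ^3 - 25μ^2 + 192μ - 432.
Rational-root test: μ = 12 gives p(12) = 0.
Factor out (μ - 12): p(μ) = (μ - 12)·(μ^2 - 13μ + 36).
The quadratic factors as (μ - 4)·(μ - 9).
Eigenvalues: 4, 9, 12.

4, 9, 12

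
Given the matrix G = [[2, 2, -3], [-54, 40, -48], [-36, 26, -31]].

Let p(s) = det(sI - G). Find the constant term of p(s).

-16

p(s) = s^3 - 11s^2 + 26s - 16.
The constant term is -16.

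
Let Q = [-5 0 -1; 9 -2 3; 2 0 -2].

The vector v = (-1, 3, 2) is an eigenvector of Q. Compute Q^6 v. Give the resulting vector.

(-729, 2187, 1458)

First find the eigenvalue: Qv = (3, -9, -6) = -3·(-1, 3, 2), so λ = -3.
Then Q^6 v = λ^6·v = (-3)^6·(-1, 3, 2) = 729·(-1, 3, 2) = (-729, 2187, 1458).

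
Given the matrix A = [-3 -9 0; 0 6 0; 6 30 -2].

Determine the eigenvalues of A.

-3, -2, 6

The characteristic polynomial is p(r) = det(rI - A).
Expanding along the first row, p(r) = r^3 - r^2 - 24r - 36.
Since p(-2) = 0, r = -2 is a root.
Dividing by (r + 2) leaves r^2 - 3r - 18.
The quadratic factors as (r + 3)·(r - 6).
Eigenvalues: -3, -2, 6.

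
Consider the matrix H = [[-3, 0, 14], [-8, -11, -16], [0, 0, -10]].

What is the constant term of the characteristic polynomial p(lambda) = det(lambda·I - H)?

330

p(0) = det(0·I − H) = det(−H) = (−1)^3·det(H).
det(H) = -330, so p(0) = 330.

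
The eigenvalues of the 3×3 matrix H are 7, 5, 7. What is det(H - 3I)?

32

If H has eigenvalues 7, 5, 7, then H - 3I has eigenvalues 4, 2, 4.
det(H - 3I) = (4) · (2) · (4) = 32.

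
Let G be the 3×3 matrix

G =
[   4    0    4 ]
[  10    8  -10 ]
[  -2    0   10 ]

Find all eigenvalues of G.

Compute the characteristic polynomial p(λ) = det(λI - G).
Expanding the 3×3 determinant: p(λ) = λ^3 - 22λ^2 + 160λ - 384.
Try λ = 6: p(6) = 0, so 6 is a root.
Factor out (λ - 6): p(λ) = (λ - 6)·(λ^2 - 16λ + 64).
The quadratic factor is (λ - 8)^2.
Eigenvalues: 6, 8, 8.

6, 8, 8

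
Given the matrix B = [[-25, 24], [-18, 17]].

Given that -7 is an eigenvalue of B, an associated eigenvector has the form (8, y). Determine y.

6

We need (B + 7I)v = 0.
B + 7I = [[-18, 24], [-18, 24]].
Row 1: (-18)·8 + (24)·y = 0
Row 2: (-18)·8 + (24)·y = 0
Solving gives y = 6.
Check: B·(8, 6) = (-56, -42) = -7·(8, 6).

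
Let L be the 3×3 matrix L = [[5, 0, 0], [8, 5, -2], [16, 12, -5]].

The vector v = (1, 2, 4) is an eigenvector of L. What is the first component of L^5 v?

3125

First find the eigenvalue: Lv = (5, 10, 20) = 5·(1, 2, 4), so λ = 5.
Then L^5 v = λ^5·v = 5^5·(1, 2, 4) = 3125·(1, 2, 4) = (3125, 6250, 12500).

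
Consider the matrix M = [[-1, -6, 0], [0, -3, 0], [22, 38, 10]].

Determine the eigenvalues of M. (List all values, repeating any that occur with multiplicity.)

-3, -1, 10

The characteristic polynomial is p(λ) = det(λI - M).
Expanding the 3×3 determinant: p(λ) = λ^3 - 6λ^2 - 37λ - 30.
Rational-root test: λ = -1 gives p(-1) = 0.
Dividing by (λ + 1) leaves λ^2 - 7λ - 30.
The quadratic factors as (λ + 3)·(λ - 10).
Eigenvalues: -3, -1, 10.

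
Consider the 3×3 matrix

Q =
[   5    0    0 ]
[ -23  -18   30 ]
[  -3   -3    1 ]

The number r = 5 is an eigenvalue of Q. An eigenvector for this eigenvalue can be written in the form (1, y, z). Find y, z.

-1, 0

We need (Q - 5I)v = 0.
Q - 5I = [[0, 0, 0], [-23, -23, 30], [-3, -3, -4]].
Row 1: (0)·1 + (0)·y + (0)·z = 0
Row 2: (-23)·1 + (-23)·y + (30)·z = 0
Row 3: (-3)·1 + (-3)·y + (-4)·z = 0
Solving gives y = -1, z = 0.
Check: Q·(1, -1, 0) = (5, -5, 0) = 5·(1, -1, 0).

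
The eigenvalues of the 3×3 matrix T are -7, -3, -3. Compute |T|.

det(T) is the product of the eigenvalues: (-7) · (-3) · (-3) = -63.

-63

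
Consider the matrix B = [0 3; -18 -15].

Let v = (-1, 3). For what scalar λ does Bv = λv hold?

-9

Compute Bv: B·(-1, 3) = (9, -27).
Since Bv = λv, compare component 1: 9 = λ·-1, so λ = -9.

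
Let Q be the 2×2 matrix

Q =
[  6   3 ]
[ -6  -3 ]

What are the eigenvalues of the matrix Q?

det(Q - λI) = (6 - λ)(-3 - λ) - (3)·(-6) = λ^2 - 3λ.
This factors as λ·(λ - 3) = 0.
Eigenvalues: 0, 3.

0, 3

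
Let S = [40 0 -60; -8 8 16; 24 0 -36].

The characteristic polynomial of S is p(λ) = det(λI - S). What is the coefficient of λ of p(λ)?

32

p(λ) = λ^3 - 12λ^2 + 32λ.
The coefficient of λ is 32.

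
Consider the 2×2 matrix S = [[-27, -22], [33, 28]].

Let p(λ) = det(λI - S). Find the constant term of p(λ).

p(λ) = λ^2 - λ - 30.
The constant term is -30.

-30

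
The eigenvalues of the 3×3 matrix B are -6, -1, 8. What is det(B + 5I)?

-52

If B has eigenvalues -6, -1, 8, then B + 5I has eigenvalues -1, 4, 13.
det(B + 5I) = (-1) · (4) · (13) = -52.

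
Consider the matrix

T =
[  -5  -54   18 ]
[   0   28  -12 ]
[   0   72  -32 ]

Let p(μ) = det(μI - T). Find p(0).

-160

p(0) = det(0·I − T) = det(−T) = (−1)^3·det(T).
det(T) = 160, so p(0) = -160.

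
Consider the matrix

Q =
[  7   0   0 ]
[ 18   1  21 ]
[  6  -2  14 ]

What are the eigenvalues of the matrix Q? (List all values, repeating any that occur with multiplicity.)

7, 7, 8

Compute the characteristic polynomial p(r) = det(rI - Q).
Expanding the 3×3 determinant: p(r) = r^3 - 22r^2 + 161r - 392.
Try r = 8: p(8) = 0, so 8 is a root.
Factor out (r - 8): p(r) = (r - 8)·(r^2 - 14r + 49).
The quadratic factor is (r - 7)^2.
Eigenvalues: 7, 7, 8.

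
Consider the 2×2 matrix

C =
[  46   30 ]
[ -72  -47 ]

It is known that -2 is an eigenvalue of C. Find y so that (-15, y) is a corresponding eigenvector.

24

We need (C + 2I)v = 0.
C + 2I = [[48, 30], [-72, -45]].
Row 1: (48)·-15 + (30)·y = 0
Row 2: (-72)·-15 + (-45)·y = 0
Solving gives y = 24.
Check: C·(-15, 24) = (30, -48) = -2·(-15, 24).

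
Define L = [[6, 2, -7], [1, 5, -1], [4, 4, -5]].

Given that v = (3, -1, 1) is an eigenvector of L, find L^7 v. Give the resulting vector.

(6561, -2187, 2187)

First find the eigenvalue: Lv = (9, -3, 3) = 3·(3, -1, 1), so λ = 3.
Then L^7 v = λ^7·v = 3^7·(3, -1, 1) = 2187·(3, -1, 1) = (6561, -2187, 2187).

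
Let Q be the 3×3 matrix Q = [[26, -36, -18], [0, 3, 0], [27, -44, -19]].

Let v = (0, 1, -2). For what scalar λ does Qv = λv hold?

3

Compute Qv: Q·(0, 1, -2) = (0, 3, -6).
Since Qv = λv, compare component 2: 3 = λ·1, so λ = 3.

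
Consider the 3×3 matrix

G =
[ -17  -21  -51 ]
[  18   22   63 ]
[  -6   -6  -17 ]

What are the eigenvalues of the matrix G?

Compute the characteristic polynomial p(s) = det(sI - G).
Cofactor expansion gives p(s) = s^3 + 12s^2 - 9s - 220.
Rational-root test: s = -5 gives p(-5) = 0.
Factor out (s + 5): p(s) = (s + 5)·(s^2 + 7s - 44).
The quadratic factors as (s + 11)·(s - 4).
Eigenvalues: -11, -5, 4.

-11, -5, 4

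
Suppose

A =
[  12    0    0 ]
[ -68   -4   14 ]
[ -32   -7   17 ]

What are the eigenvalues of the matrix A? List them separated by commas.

3, 10, 12

The characteristic polynomial is p(r) = det(rI - A).
Expanding the 3×3 determinant: p(r) = r^3 - 25r^2 + 186r - 360.
Rational-root test: r = 3 gives p(3) = 0.
Dividing by (r - 3) leaves r^2 - 22r + 120.
The quadratic factors as (r - 10)·(r - 12).
Eigenvalues: 3, 10, 12.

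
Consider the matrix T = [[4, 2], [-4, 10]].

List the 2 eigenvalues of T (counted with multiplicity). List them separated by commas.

6, 8

det(T - sI) = (4 - s)(10 - s) - (2)·(-4) = s^2 - 14s + 48.
This factors as (s - 6)·(s - 8) = 0.
Eigenvalues: 6, 8.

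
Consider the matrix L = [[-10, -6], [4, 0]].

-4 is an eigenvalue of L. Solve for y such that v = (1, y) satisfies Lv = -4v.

-1

We need (L + 4I)v = 0.
L + 4I = [[-6, -6], [4, 4]].
Row 1: (-6)·1 + (-6)·y = 0
Row 2: (4)·1 + (4)·y = 0
Solving gives y = -1.
Check: L·(1, -1) = (-4, 4) = -4·(1, -1).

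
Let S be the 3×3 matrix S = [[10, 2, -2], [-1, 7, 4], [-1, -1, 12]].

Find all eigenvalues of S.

8, 10, 11

The characteristic polynomial is p(t) = det(tI - S).
Expanding the 3×3 determinant: p(t) = t^3 - 29t^2 + 278t - 880.
Rational-root test: t = 10 gives p(10) = 0.
Dividing by (t - 10) leaves t^2 - 19t + 88.
The quadratic factors as (t - 8)·(t - 11).
Eigenvalues: 8, 10, 11.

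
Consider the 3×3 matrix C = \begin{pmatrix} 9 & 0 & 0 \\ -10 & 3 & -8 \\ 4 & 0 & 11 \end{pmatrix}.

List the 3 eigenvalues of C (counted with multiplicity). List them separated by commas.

The characteristic polynomial is p(r) = det(rI - C).
Expanding along the first row, p(r) = r^3 - 23r^2 + 159r - 297.
Since p(11) = 0, r = 11 is a root.
Dividing by (r - 11) leaves r^2 - 12r + 27.
The quadratic factors as (r - 3)·(r - 9).
Eigenvalues: 3, 9, 11.

3, 9, 11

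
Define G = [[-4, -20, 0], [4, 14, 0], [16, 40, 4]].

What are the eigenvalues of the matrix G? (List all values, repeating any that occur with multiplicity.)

4, 4, 6

The characteristic polynomial is p(t) = det(tI - G).
Cofactor expansion gives p(t) = t^3 - 14t^2 + 64t - 96.
Try t = 4: p(4) = 0, so 4 is a root.
Factor out (t - 4): p(t) = (t - 4)·(t^2 - 10t + 24).
The quadratic factors as (t - 4)·(t - 6).
Eigenvalues: 4, 4, 6.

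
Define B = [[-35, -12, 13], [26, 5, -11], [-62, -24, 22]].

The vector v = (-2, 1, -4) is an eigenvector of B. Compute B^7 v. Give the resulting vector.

(4374, -2187, 8748)

First find the eigenvalue: Bv = (6, -3, 12) = -3·(-2, 1, -4), so λ = -3.
Then B^7 v = λ^7·v = (-3)^7·(-2, 1, -4) = -2187·(-2, 1, -4) = (4374, -2187, 8748).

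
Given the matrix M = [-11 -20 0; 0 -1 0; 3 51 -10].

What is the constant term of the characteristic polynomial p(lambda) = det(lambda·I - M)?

110

p(0) = det(0·I − M) = det(−M) = (−1)^3·det(M).
det(M) = -110, so p(0) = 110.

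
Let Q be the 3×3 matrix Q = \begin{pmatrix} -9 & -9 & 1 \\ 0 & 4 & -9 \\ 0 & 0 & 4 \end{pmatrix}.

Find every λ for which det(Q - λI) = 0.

-9, 4, 4

Q is upper triangular, so its eigenvalues are the diagonal entries.
Diagonal: -9, 4, 4.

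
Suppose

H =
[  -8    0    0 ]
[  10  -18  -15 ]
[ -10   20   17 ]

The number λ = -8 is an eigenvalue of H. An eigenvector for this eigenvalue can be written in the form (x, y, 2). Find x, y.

1, -2

We need (H + 8I)v = 0.
H + 8I = [[0, 0, 0], [10, -10, -15], [-10, 20, 25]].
Row 1: (0)·x + (0)·y + (0)·2 = 0
Row 2: (10)·x + (-10)·y + (-15)·2 = 0
Row 3: (-10)·x + (20)·y + (25)·2 = 0
Solving gives x = 1, y = -2.
Check: H·(1, -2, 2) = (-8, 16, -16) = -8·(1, -2, 2).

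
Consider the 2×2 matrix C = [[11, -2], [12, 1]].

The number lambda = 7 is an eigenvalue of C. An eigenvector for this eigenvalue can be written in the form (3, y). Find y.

We need (C - 7I)v = 0.
C - 7I = [[4, -2], [12, -6]].
Row 1: (4)·3 + (-2)·y = 0
Row 2: (12)·3 + (-6)·y = 0
Solving gives y = 6.
Check: C·(3, 6) = (21, 42) = 7·(3, 6).

6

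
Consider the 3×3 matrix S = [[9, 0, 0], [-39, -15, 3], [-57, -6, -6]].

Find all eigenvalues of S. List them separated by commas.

-12, -9, 9

The characteristic polynomial is p(s) = det(sI - S).
Expanding along the first row, p(s) = s^3 + 12s^2 - 81s - 972.
Try s = 9: p(9) = 0, so 9 is a root.
Dividing by (s - 9) leaves s^2 + 21s + 108.
The quadratic factors as (s + 12)·(s + 9).
Eigenvalues: -12, -9, 9.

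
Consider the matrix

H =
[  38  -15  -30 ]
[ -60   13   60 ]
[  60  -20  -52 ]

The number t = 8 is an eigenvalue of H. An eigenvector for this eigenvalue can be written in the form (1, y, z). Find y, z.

We need (H - 8I)v = 0.
H - 8I = [[30, -15, -30], [-60, 5, 60], [60, -20, -60]].
Row 1: (30)·1 + (-15)·y + (-30)·z = 0
Row 2: (-60)·1 + (5)·y + (60)·z = 0
Row 3: (60)·1 + (-20)·y + (-60)·z = 0
Solving gives y = 0, z = 1.
Check: H·(1, 0, 1) = (8, 0, 8) = 8·(1, 0, 1).

0, 1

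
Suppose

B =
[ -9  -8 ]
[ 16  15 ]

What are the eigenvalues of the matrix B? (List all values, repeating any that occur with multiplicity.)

-1, 7

det(B - rI) = (-9 - r)(15 - r) - (-8)·(16) = r^2 - 6r - 7.
This factors as (r + 1)·(r - 7) = 0.
Eigenvalues: -1, 7.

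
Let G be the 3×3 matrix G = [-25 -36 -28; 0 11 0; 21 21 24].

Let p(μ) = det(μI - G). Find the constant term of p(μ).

p(μ) = μ^3 - 10μ^2 - 23μ + 132.
The constant term is 132.

132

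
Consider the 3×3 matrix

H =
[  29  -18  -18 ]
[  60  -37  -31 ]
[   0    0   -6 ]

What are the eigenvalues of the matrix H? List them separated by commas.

-7, -6, -1

The characteristic polynomial is p(lambda) = det(lambda·I - H).
Expanding along the first row, p(lambda) = lambda^3 + 14·lambda^2 + 55·lambda + 42.
Since p(-1) = 0, lambda = -1 is a root.
Dividing by (lambda + 1) leaves lambda^2 + 13·lambda + 42.
The quadratic factors as (lambda + 7)·(lambda + 6).
Eigenvalues: -7, -6, -1.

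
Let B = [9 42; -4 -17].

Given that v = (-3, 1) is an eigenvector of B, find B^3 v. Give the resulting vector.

First find the eigenvalue: Bv = (15, -5) = -5·(-3, 1), so λ = -5.
Then B^3 v = λ^3·v = (-5)^3·(-3, 1) = -125·(-3, 1) = (375, -125).

(375, -125)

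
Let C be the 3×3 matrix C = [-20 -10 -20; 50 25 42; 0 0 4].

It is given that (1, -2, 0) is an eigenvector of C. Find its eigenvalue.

Compute Cv: C·(1, -2, 0) = (0, 0, 0).
Since Cv = λv, compare component 1: 0 = λ·1, so λ = 0.

0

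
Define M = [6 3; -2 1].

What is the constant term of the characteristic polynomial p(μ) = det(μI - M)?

p(0) = det(0·I − M) = det(−M) = (−1)^2·det(M).
det(M) = 12, so p(0) = 12.

12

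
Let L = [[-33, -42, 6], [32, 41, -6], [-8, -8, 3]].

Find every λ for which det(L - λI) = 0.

Set up det(λI - L) = 0.
Expanding the 3×3 determinant: p(λ) = λ^3 - 11λ^2 + 15λ + 27.
Try λ = 3: p(3) = 0, so 3 is a root.
Dividing by (λ - 3) leaves λ^2 - 8λ - 9.
The quadratic factors as (λ + 1)·(λ - 9).
Eigenvalues: -1, 3, 9.

-1, 3, 9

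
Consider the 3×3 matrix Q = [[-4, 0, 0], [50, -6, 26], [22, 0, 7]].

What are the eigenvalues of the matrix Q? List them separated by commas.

Set up det(rI - Q) = 0.
Expanding the 3×3 determinant: p(r) = r^3 + 3r^2 - 46r - 168.
Try r = -4: p(-4) = 0, so -4 is a root.
Dividing by (r + 4) leaves r^2 - r - 42.
The quadratic factors as (r + 6)·(r - 7).
Eigenvalues: -6, -4, 7.

-6, -4, 7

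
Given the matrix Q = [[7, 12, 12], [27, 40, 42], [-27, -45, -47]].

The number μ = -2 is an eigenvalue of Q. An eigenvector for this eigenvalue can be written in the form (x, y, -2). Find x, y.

We need (Q + 2I)v = 0.
Q + 2I = [[9, 12, 12], [27, 42, 42], [-27, -45, -45]].
Row 1: (9)·x + (12)·y + (12)·-2 = 0
Row 2: (27)·x + (42)·y + (42)·-2 = 0
Row 3: (-27)·x + (-45)·y + (-45)·-2 = 0
Solving gives x = 0, y = 2.
Check: Q·(0, 2, -2) = (0, -4, 4) = -2·(0, 2, -2).

0, 2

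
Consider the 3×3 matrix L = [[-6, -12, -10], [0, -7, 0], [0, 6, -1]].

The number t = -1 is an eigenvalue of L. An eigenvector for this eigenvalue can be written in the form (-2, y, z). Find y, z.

0, 1

We need (L + 1I)v = 0.
L + 1I = [[-5, -12, -10], [0, -6, 0], [0, 6, 0]].
Row 1: (-5)·-2 + (-12)·y + (-10)·z = 0
Row 2: (0)·-2 + (-6)·y + (0)·z = 0
Row 3: (0)·-2 + (6)·y + (0)·z = 0
Solving gives y = 0, z = 1.
Check: L·(-2, 0, 1) = (2, 0, -1) = -1·(-2, 0, 1).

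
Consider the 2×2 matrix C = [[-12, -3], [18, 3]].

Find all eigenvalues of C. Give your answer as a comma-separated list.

det(C - lambda·I) = (-12 - lambda)(3 - lambda) - (-3)·(18) = lambda^2 + 9·lambda + 18.
This factors as (lambda + 6)·(lambda + 3) = 0.
Eigenvalues: -6, -3.

-6, -3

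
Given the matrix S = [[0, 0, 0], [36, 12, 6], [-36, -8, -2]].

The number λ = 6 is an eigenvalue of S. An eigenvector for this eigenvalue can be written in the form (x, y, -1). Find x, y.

We need (S - 6I)v = 0.
S - 6I = [[-6, 0, 0], [36, 6, 6], [-36, -8, -8]].
Row 1: (-6)·x + (0)·y + (0)·-1 = 0
Row 2: (36)·x + (6)·y + (6)·-1 = 0
Row 3: (-36)·x + (-8)·y + (-8)·-1 = 0
Solving gives x = 0, y = 1.
Check: S·(0, 1, -1) = (0, 6, -6) = 6·(0, 1, -1).

0, 1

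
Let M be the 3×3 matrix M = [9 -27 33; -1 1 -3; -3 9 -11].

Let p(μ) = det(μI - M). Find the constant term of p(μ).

p(μ) = μ^3 + μ^2 - 2μ.
The constant term is 0.

0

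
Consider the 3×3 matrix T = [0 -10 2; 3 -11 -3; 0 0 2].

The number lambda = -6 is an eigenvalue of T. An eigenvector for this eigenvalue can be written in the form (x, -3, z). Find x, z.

-5, 0

We need (T + 6I)v = 0.
T + 6I = [[6, -10, 2], [3, -5, -3], [0, 0, 8]].
Row 1: (6)·x + (-10)·-3 + (2)·z = 0
Row 2: (3)·x + (-5)·-3 + (-3)·z = 0
Row 3: (0)·x + (0)·-3 + (8)·z = 0
Solving gives x = -5, z = 0.
Check: T·(-5, -3, 0) = (30, 18, 0) = -6·(-5, -3, 0).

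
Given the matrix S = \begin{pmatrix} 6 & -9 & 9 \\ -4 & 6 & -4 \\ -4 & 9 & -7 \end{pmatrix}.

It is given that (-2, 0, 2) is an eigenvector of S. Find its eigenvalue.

-3

Compute Sv: S·(-2, 0, 2) = (6, 0, -6).
Since Sv = λv, compare component 1: 6 = λ·-2, so λ = -3.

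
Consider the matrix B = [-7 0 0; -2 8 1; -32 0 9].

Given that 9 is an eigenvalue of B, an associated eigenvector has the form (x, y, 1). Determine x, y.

We need (B - 9I)v = 0.
B - 9I = [[-16, 0, 0], [-2, -1, 1], [-32, 0, 0]].
Row 1: (-16)·x + (0)·y + (0)·1 = 0
Row 2: (-2)·x + (-1)·y + (1)·1 = 0
Row 3: (-32)·x + (0)·y + (0)·1 = 0
Solving gives x = 0, y = 1.
Check: B·(0, 1, 1) = (0, 9, 9) = 9·(0, 1, 1).

0, 1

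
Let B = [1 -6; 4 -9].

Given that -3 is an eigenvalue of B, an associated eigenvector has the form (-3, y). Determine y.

-2

We need (B + 3I)v = 0.
B + 3I = [[4, -6], [4, -6]].
Row 1: (4)·-3 + (-6)·y = 0
Row 2: (4)·-3 + (-6)·y = 0
Solving gives y = -2.
Check: B·(-3, -2) = (9, 6) = -3·(-3, -2).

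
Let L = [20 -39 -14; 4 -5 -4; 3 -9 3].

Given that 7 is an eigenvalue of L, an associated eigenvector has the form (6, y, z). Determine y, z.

We need (L - 7I)v = 0.
L - 7I = [[13, -39, -14], [4, -12, -4], [3, -9, -4]].
Row 1: (13)·6 + (-39)·y + (-14)·z = 0
Row 2: (4)·6 + (-12)·y + (-4)·z = 0
Row 3: (3)·6 + (-9)·y + (-4)·z = 0
Solving gives y = 2, z = 0.
Check: L·(6, 2, 0) = (42, 14, 0) = 7·(6, 2, 0).

2, 0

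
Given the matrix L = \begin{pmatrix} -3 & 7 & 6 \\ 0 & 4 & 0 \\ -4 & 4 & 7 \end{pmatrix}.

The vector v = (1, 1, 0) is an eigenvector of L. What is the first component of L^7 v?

First find the eigenvalue: Lv = (4, 4, 0) = 4·(1, 1, 0), so λ = 4.
Then L^7 v = λ^7·v = 4^7·(1, 1, 0) = 16384·(1, 1, 0) = (16384, 16384, 0).

16384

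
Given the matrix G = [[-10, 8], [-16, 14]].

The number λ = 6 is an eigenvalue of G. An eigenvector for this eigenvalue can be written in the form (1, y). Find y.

We need (G - 6I)v = 0.
G - 6I = [[-16, 8], [-16, 8]].
Row 1: (-16)·1 + (8)·y = 0
Row 2: (-16)·1 + (8)·y = 0
Solving gives y = 2.
Check: G·(1, 2) = (6, 12) = 6·(1, 2).

2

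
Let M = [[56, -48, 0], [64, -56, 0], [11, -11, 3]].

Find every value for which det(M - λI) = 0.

-8, 3, 8

The characteristic polynomial is p(λ) = det(λI - M).
Expanding along the first row, p(λ) = λ^3 - 3λ^2 - 64λ + 192.
Since p(8) = 0, λ = 8 is a root.
Dividing by (λ - 8) leaves λ^2 + 5λ - 24.
The quadratic factors as (λ + 8)·(λ - 3).
Eigenvalues: -8, 3, 8.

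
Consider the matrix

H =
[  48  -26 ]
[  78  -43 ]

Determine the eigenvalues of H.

-4, 9

det(H - μI) = (48 - μ)(-43 - μ) - (-26)·(78) = μ^2 - 5μ - 36.
This factors as (μ + 4)·(μ - 9) = 0.
Eigenvalues: -4, 9.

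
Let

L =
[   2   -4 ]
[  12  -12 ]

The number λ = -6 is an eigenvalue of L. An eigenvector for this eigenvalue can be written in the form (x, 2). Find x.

We need (L + 6I)v = 0.
L + 6I = [[8, -4], [12, -6]].
Row 1: (8)·x + (-4)·2 = 0
Row 2: (12)·x + (-6)·2 = 0
Solving gives x = 1.
Check: L·(1, 2) = (-6, -12) = -6·(1, 2).

1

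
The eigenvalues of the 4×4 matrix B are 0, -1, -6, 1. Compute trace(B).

trace(B) is the sum of the eigenvalues: (0) + (-1) + (-6) + (1) = -6.

-6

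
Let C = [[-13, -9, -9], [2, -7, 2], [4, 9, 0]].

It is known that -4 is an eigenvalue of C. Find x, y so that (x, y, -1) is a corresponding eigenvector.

We need (C + 4I)v = 0.
C + 4I = [[-9, -9, -9], [2, -3, 2], [4, 9, 4]].
Row 1: (-9)·x + (-9)·y + (-9)·-1 = 0
Row 2: (2)·x + (-3)·y + (2)·-1 = 0
Row 3: (4)·x + (9)·y + (4)·-1 = 0
Solving gives x = 1, y = 0.
Check: C·(1, 0, -1) = (-4, 0, 4) = -4·(1, 0, -1).

1, 0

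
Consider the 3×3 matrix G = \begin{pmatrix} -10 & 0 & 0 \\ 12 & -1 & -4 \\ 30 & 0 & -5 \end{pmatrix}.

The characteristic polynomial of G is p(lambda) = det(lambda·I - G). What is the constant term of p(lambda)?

50

p(lambda) = lambda^3 + 16·lambda^2 + 65·lambda + 50.
The constant term is 50.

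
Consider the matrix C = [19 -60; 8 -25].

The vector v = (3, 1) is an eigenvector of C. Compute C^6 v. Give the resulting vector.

First find the eigenvalue: Cv = (-3, -1) = -1·(3, 1), so λ = -1.
Then C^6 v = λ^6·v = (-1)^6·(3, 1) = 1·(3, 1) = (3, 1).

(3, 1)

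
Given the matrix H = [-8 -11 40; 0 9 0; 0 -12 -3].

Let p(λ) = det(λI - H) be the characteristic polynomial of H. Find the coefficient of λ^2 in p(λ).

2

The coefficient of λ^2 of det(λI - H) is −trace(H).
trace(H) = (-8) + (9) + (-3) = -2, so the coefficient is 2.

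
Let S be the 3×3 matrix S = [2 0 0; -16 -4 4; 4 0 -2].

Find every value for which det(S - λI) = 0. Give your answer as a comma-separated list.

Set up det(tI - S) = 0.
Cofactor expansion gives p(t) = t^3 + 4t^2 - 4t - 16.
Rational-root test: t = -2 gives p(-2) = 0.
Factor out (t + 2): p(t) = (t + 2)·(t^2 + 2t - 8).
The quadratic factors as (t + 4)·(t - 2).
Eigenvalues: -4, -2, 2.

-4, -2, 2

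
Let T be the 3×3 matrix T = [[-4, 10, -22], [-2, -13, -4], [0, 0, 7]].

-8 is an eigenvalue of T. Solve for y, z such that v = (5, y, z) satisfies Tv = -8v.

-2, 0

We need (T + 8I)v = 0.
T + 8I = [[4, 10, -22], [-2, -5, -4], [0, 0, 15]].
Row 1: (4)·5 + (10)·y + (-22)·z = 0
Row 2: (-2)·5 + (-5)·y + (-4)·z = 0
Row 3: (0)·5 + (0)·y + (15)·z = 0
Solving gives y = -2, z = 0.
Check: T·(5, -2, 0) = (-40, 16, 0) = -8·(5, -2, 0).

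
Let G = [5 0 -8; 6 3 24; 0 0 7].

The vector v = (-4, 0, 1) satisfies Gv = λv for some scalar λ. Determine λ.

7

Compute Gv: G·(-4, 0, 1) = (-28, 0, 7).
Since Gv = λv, compare component 1: -28 = λ·-4, so λ = 7.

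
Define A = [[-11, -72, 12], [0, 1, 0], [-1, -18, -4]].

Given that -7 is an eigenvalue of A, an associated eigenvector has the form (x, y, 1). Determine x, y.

We need (A + 7I)v = 0.
A + 7I = [[-4, -72, 12], [0, 8, 0], [-1, -18, 3]].
Row 1: (-4)·x + (-72)·y + (12)·1 = 0
Row 2: (0)·x + (8)·y + (0)·1 = 0
Row 3: (-1)·x + (-18)·y + (3)·1 = 0
Solving gives x = 3, y = 0.
Check: A·(3, 0, 1) = (-21, 0, -7) = -7·(3, 0, 1).

3, 0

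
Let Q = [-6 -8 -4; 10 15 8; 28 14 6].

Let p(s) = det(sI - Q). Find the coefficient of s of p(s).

44

p(s) = s^3 - 15s^2 + 44s + 60.
The coefficient of s is 44.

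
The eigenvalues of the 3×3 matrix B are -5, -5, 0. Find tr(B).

-10

trace(B) is the sum of the eigenvalues: (-5) + (-5) + (0) = -10.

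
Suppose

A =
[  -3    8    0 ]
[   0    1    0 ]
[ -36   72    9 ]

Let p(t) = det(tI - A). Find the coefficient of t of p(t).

p(t) = t^3 - 7t^2 - 21t + 27.
The coefficient of t is -21.

-21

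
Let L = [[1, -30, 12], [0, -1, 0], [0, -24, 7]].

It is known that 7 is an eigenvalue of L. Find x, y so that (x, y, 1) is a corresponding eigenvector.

We need (L - 7I)v = 0.
L - 7I = [[-6, -30, 12], [0, -8, 0], [0, -24, 0]].
Row 1: (-6)·x + (-30)·y + (12)·1 = 0
Row 2: (0)·x + (-8)·y + (0)·1 = 0
Row 3: (0)·x + (-24)·y + (0)·1 = 0
Solving gives x = 2, y = 0.
Check: L·(2, 0, 1) = (14, 0, 7) = 7·(2, 0, 1).

2, 0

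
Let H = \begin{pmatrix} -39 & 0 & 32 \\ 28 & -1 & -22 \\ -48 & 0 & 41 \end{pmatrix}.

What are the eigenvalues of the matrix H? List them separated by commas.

Set up det(lambda·I - H) = 0.
Expanding the 3×3 determinant: p(lambda) = lambda^3 - lambda^2 - 65·lambda - 63.
Rational-root test: lambda = -1 gives p(-1) = 0.
Factor out (lambda + 1): p(lambda) = (lambda + 1)·(lambda^2 - 2·lambda - 63).
The quadratic factors as (lambda + 7)·(lambda - 9).
Eigenvalues: -7, -1, 9.

-7, -1, 9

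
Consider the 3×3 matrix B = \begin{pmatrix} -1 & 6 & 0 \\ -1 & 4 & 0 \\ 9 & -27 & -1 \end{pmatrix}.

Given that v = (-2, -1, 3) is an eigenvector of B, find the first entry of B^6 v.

First find the eigenvalue: Bv = (-4, -2, 6) = 2·(-2, -1, 3), so λ = 2.
Then B^6 v = λ^6·v = 2^6·(-2, -1, 3) = 64·(-2, -1, 3) = (-128, -64, 192).

-128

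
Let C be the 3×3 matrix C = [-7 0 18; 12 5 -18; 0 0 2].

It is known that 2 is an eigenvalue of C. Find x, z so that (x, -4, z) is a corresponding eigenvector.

4, 2

We need (C - 2I)v = 0.
C - 2I = [[-9, 0, 18], [12, 3, -18], [0, 0, 0]].
Row 1: (-9)·x + (0)·-4 + (18)·z = 0
Row 2: (12)·x + (3)·-4 + (-18)·z = 0
Row 3: (0)·x + (0)·-4 + (0)·z = 0
Solving gives x = 4, z = 2.
Check: C·(4, -4, 2) = (8, -8, 4) = 2·(4, -4, 2).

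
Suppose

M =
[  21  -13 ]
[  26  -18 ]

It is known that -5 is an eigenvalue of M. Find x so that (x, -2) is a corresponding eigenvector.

-1

We need (M + 5I)v = 0.
M + 5I = [[26, -13], [26, -13]].
Row 1: (26)·x + (-13)·-2 = 0
Row 2: (26)·x + (-13)·-2 = 0
Solving gives x = -1.
Check: M·(-1, -2) = (5, 10) = -5·(-1, -2).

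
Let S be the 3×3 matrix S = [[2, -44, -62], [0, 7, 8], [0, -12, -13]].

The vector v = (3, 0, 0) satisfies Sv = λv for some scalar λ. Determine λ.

2

Compute Sv: S·(3, 0, 0) = (6, 0, 0).
Since Sv = λv, compare component 1: 6 = λ·3, so λ = 2.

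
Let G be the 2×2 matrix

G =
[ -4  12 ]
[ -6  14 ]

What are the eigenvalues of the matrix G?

det(G - lambda·I) = (-4 - lambda)(14 - lambda) - (12)·(-6) = lambda^2 - 10·lambda + 16.
This factors as (lambda - 2)·(lambda - 8) = 0.
Eigenvalues: 2, 8.

2, 8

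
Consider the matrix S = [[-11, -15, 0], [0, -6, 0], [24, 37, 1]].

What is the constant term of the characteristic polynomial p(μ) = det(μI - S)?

-66

p(0) = det(0·I − S) = det(−S) = (−1)^3·det(S).
det(S) = 66, so p(0) = -66.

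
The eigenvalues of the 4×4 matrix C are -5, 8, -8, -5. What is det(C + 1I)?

-1008

If C has eigenvalues -5, 8, -8, -5, then C + 1I has eigenvalues -4, 9, -7, -4.
det(C + 1I) = (-4) · (9) · (-7) · (-4) = -1008.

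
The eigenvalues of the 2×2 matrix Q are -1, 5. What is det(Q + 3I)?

If Q has eigenvalues -1, 5, then Q + 3I has eigenvalues 2, 8.
det(Q + 3I) = (2) · (8) = 16.

16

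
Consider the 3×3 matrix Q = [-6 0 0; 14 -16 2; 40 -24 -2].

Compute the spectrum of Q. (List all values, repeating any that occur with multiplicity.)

-10, -8, -6

Set up det(λI - Q) = 0.
Expanding the 3×3 determinant: p(λ) = λ^3 + 24λ^2 + 188λ + 480.
Rational-root test: λ = -6 gives p(-6) = 0.
Factor out (λ + 6): p(λ) = (λ + 6)·(λ^2 + 18λ + 80).
The quadratic factors as (λ + 10)·(λ + 8).
Eigenvalues: -10, -8, -6.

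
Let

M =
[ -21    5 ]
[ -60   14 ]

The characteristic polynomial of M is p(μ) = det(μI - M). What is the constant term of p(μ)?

6

p(μ) = μ^2 + 7μ + 6.
The constant term is 6.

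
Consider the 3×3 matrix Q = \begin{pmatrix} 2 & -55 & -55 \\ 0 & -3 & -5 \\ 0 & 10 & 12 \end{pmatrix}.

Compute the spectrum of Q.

Compute the characteristic polynomial p(λ) = det(λI - Q).
Expanding the 3×3 determinant: p(λ) = λ^3 - 11λ^2 + 32λ - 28.
Rational-root test: λ = 2 gives p(2) = 0.
Factor out (λ - 2): p(λ) = (λ - 2)·(λ^2 - 9λ + 14).
The quadratic factors as (λ - 2)·(λ - 7).
Eigenvalues: 2, 2, 7.

2, 2, 7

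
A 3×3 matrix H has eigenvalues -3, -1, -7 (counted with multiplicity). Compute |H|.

det(H) is the product of the eigenvalues: (-3) · (-1) · (-7) = -21.

-21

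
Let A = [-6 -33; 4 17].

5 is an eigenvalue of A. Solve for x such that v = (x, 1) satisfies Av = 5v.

-3

We need (A - 5I)v = 0.
A - 5I = [[-11, -33], [4, 12]].
Row 1: (-11)·x + (-33)·1 = 0
Row 2: (4)·x + (12)·1 = 0
Solving gives x = -3.
Check: A·(-3, 1) = (-15, 5) = 5·(-3, 1).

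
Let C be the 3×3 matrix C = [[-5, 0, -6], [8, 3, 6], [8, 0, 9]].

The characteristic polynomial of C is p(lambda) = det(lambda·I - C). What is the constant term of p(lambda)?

-9

p(lambda) = lambda^3 - 7·lambda^2 + 15·lambda - 9.
The constant term is -9.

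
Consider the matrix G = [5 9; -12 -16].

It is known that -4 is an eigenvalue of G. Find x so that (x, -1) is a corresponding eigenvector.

We need (G + 4I)v = 0.
G + 4I = [[9, 9], [-12, -12]].
Row 1: (9)·x + (9)·-1 = 0
Row 2: (-12)·x + (-12)·-1 = 0
Solving gives x = 1.
Check: G·(1, -1) = (-4, 4) = -4·(1, -1).

1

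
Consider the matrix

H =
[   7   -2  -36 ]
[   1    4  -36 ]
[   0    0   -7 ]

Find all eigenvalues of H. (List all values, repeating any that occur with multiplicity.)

-7, 5, 6

Compute the characteristic polynomial p(s) = det(sI - H).
Cofactor expansion gives p(s) = s^3 - 4s^2 - 47s + 210.
Rational-root test: s = 5 gives p(5) = 0.
Dividing by (s - 5) leaves s^2 + s - 42.
The quadratic factors as (s + 7)·(s - 6).
Eigenvalues: -7, 5, 6.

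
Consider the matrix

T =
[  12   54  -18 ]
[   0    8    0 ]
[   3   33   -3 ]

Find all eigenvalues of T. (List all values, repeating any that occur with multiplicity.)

3, 6, 8

Compute the characteristic polynomial p(s) = det(sI - T).
Expanding the 3×3 determinant: p(s) = s^3 - 17s^2 + 90s - 144.
Try s = 8: p(8) = 0, so 8 is a root.
Dividing by (s - 8) leaves s^2 - 9s + 18.
The quadratic factors as (s - 3)·(s - 6).
Eigenvalues: 3, 6, 8.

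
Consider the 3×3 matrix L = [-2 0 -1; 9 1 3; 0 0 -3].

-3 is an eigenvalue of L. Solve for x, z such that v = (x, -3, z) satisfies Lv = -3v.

We need (L + 3I)v = 0.
L + 3I = [[1, 0, -1], [9, 4, 3], [0, 0, 0]].
Row 1: (1)·x + (0)·-3 + (-1)·z = 0
Row 2: (9)·x + (4)·-3 + (3)·z = 0
Row 3: (0)·x + (0)·-3 + (0)·z = 0
Solving gives x = 1, z = 1.
Check: L·(1, -3, 1) = (-3, 9, -3) = -3·(1, -3, 1).

1, 1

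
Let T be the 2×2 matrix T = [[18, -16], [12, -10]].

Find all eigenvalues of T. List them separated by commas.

2, 6

det(T - λI) = (18 - λ)(-10 - λ) - (-16)·(12) = λ^2 - 8λ + 12.
This factors as (λ - 2)·(λ - 6) = 0.
Eigenvalues: 2, 6.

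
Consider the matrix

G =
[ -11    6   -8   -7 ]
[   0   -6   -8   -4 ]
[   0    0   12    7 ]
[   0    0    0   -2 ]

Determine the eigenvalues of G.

-11, -6, -2, 12

G is upper triangular, so its eigenvalues are the diagonal entries.
Diagonal: -11, -6, 12, -2.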